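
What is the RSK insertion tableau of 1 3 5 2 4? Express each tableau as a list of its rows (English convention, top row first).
Insert 1: appended to row 1. P = [[1]].
Insert 3: appended to row 1. P = [[1, 3]].
Insert 5: appended to row 1. P = [[1, 3, 5]].
Insert 2: 2 bumps 3 from row 1; 3 starts row 2. P = [[1, 2, 5], [3]].
Insert 4: 4 bumps 5 from row 1; 5 appends to row 2. P = [[1, 2, 4], [3, 5]].

So P = [[1, 2, 4], [3, 5]].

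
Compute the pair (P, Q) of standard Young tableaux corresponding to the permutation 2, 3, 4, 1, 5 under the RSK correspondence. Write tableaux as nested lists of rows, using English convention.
P = [[1, 3, 4, 5], [2]], Q = [[1, 2, 3, 5], [4]]

Insert each entry of the permutation into P by Schensted row insertion, recording in Q the position of each new cell.

Insert 2: appended to row 1. P = [[2]], Q = [[1]].
Insert 3: appended to row 1. P = [[2, 3]], Q = [[1, 2]].
Insert 4: appended to row 1. P = [[2, 3, 4]], Q = [[1, 2, 3]].
Insert 1: 1 bumps 2 from row 1; 2 starts row 2. P = [[1, 3, 4], [2]], Q = [[1, 2, 3], [4]].
Insert 5: appended to row 1. P = [[1, 3, 4, 5], [2]], Q = [[1, 2, 3, 5], [4]].

So P = [[1, 3, 4, 5], [2]], Q = [[1, 2, 3, 5], [4]].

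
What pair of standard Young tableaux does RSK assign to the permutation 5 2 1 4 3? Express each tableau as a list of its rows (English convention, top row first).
Insert each entry of the permutation into P by Schensted row insertion, recording in Q the position of each new cell.

Insert 5: appended to row 1. P = [[5]].
Insert 2: 2 bumps 5 from row 1; 5 starts row 2. P = [[2], [5]].
Insert 1: 1 bumps 2 from row 1; 2 bumps 5 from row 2; 5 starts row 3. P = [[1], [2], [5]].
Insert 4: appended to row 1. P = [[1, 4], [2], [5]].
Insert 3: 3 bumps 4 from row 1; 4 appends to row 2. P = [[1, 3], [2, 4], [5]].

So P = [[1, 3], [2, 4], [5]], Q = [[1, 4], [2, 5], [3]].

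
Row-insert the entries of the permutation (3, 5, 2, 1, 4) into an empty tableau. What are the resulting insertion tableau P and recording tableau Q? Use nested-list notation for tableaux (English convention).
Insert each entry of the permutation into P by Schensted row insertion, recording in Q the position of each new cell.

Insert 3: appended to row 1. P = [[3]], Q = [[1]].
Insert 5: appended to row 1. P = [[3, 5]], Q = [[1, 2]].
Insert 2: 2 bumps 3 from row 1; 3 starts row 2. P = [[2, 5], [3]], Q = [[1, 2], [3]].
Insert 1: 1 bumps 2 from row 1; 2 bumps 3 from row 2; 3 starts row 3. P = [[1, 5], [2], [3]], Q = [[1, 2], [3], [4]].
Insert 4: 4 bumps 5 from row 1; 5 appends to row 2. P = [[1, 4], [2, 5], [3]], Q = [[1, 2], [3, 5], [4]].

So P = [[1, 4], [2, 5], [3]], Q = [[1, 2], [3, 5], [4]].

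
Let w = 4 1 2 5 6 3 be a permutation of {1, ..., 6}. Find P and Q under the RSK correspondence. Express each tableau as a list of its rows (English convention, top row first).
P = [[1, 2, 3, 6], [4, 5]], Q = [[1, 3, 4, 5], [2, 6]]

Insert each entry of the permutation into P by Schensted row insertion, recording in Q the position of each new cell.

After inserting 4: P = [[4]].
After inserting 1: P = [[1], [4]].
After inserting 2: P = [[1, 2], [4]].
After inserting 5: P = [[1, 2, 5], [4]].
After inserting 6: P = [[1, 2, 5, 6], [4]].
After inserting 3: P = [[1, 2, 3, 6], [4, 5]].

So P = [[1, 2, 3, 6], [4, 5]], Q = [[1, 3, 4, 5], [2, 6]].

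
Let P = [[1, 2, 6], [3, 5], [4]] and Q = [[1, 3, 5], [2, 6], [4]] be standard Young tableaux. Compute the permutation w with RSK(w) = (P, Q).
Reverse the RSK construction: for i from n down to 1, find the cell of Q containing i, remove the entry at that cell from P, and reverse-bump it up through P; the value ejected from row 1 is w(i).

Step i=6: Q has 6 at row 2, column 2; remove 5 from row 2 of P and reverse-bump: 5 enters row 1 and ejects 2. So w(6) = 2. P is now [[1, 5, 6], [3], [4]].
Step i=5: Q has 5 at row 1, column 3; remove that cell from P, ejecting 6. So w(5) = 6. P is now [[1, 5], [3], [4]].
Step i=4: Q has 4 at row 3, column 1; remove 4 from row 3 of P and reverse-bump: 4 enters row 2 and ejects 3; 3 enters row 1 and ejects 1. So w(4) = 1. P is now [[3, 5], [4]].
Step i=3: Q has 3 at row 1, column 2; remove that cell from P, ejecting 5. So w(3) = 5. P is now [[3], [4]].
Step i=2: Q has 2 at row 2, column 1; remove 4 from row 2 of P and reverse-bump: 4 enters row 1 and ejects 3. So w(2) = 3. P is now [[4]].
Step i=1: Q has 1 at row 1, column 1; remove that cell from P, ejecting 4. So w(1) = 4. P is now [].

So w = 4 3 5 1 6 2.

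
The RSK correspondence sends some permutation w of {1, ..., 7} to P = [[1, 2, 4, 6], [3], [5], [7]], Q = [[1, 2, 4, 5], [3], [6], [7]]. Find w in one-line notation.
1 7 3 5 6 4 2

Reverse the RSK construction: for i from n down to 1, find the cell of Q containing i, remove the entry at that cell from P, and reverse-bump it up through P; the value ejected from row 1 is w(i).

Step i=7: Q has 7 at row 4, column 1; remove 7 from row 4 of P and reverse-bump: 7 enters row 3 and ejects 5; 5 enters row 2 and ejects 3; 3 enters row 1 and ejects 2. So w(7) = 2. P is now [[1, 3, 4, 6], [5], [7]].
Step i=6: Q has 6 at row 3, column 1; remove 7 from row 3 of P and reverse-bump: 7 enters row 2 and ejects 5; 5 enters row 1 and ejects 4. So w(6) = 4. P is now [[1, 3, 5, 6], [7]].
Step i=5: Q has 5 at row 1, column 4; remove that cell from P, ejecting 6. So w(5) = 6. P is now [[1, 3, 5], [7]].
Step i=4: Q has 4 at row 1, column 3; remove that cell from P, ejecting 5. So w(4) = 5. P is now [[1, 3], [7]].
Step i=3: Q has 3 at row 2, column 1; remove 7 from row 2 of P and reverse-bump: 7 enters row 1 and ejects 3. So w(3) = 3. P is now [[1, 7]].
Step i=2: Q has 2 at row 1, column 2; remove that cell from P, ejecting 7. So w(2) = 7. P is now [[1]].
Step i=1: Q has 1 at row 1, column 1; remove that cell from P, ejecting 1. So w(1) = 1. P is now [].

So w = 1 7 3 5 6 4 2.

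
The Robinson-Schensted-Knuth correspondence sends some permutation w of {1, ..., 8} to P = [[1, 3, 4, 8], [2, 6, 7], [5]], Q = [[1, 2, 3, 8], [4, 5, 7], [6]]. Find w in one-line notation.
Reverse the RSK construction: for i from n down to 1, find the cell of Q containing i, remove the entry at that cell from P, and reverse-bump it up through P; the value ejected from row 1 is w(i).

Step i=8: Q has 8 at row 1, column 4; remove that cell from P, ejecting 8. So w(8) = 8. P is now [[1, 3, 4], [2, 6, 7], [5]].
Step i=7: Q has 7 at row 2, column 3; remove 7 from row 2 of P and reverse-bump: 7 enters row 1 and ejects 4. So w(7) = 4. P is now [[1, 3, 7], [2, 6], [5]].
Step i=6: Q has 6 at row 3, column 1; remove 5 from row 3 of P and reverse-bump: 5 enters row 2 and ejects 2; 2 enters row 1 and ejects 1. So w(6) = 1. P is now [[2, 3, 7], [5, 6]].
Step i=5: Q has 5 at row 2, column 2; remove 6 from row 2 of P and reverse-bump: 6 enters row 1 and ejects 3. So w(5) = 3. P is now [[2, 6, 7], [5]].
Step i=4: Q has 4 at row 2, column 1; remove 5 from row 2 of P and reverse-bump: 5 enters row 1 and ejects 2. So w(4) = 2. P is now [[5, 6, 7]].
Step i=3: Q has 3 at row 1, column 3; remove that cell from P, ejecting 7. So w(3) = 7. P is now [[5, 6]].
Step i=2: Q has 2 at row 1, column 2; remove that cell from P, ejecting 6. So w(2) = 6. P is now [[5]].
Step i=1: Q has 1 at row 1, column 1; remove that cell from P, ejecting 5. So w(1) = 5. P is now [].

So w = 5 6 7 2 3 1 4 8.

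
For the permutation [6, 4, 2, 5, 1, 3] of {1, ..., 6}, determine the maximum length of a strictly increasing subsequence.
2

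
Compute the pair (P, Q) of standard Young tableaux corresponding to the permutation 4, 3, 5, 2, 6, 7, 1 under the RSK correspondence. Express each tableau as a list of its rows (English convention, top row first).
P = [[1, 5, 6, 7], [2], [3], [4]], Q = [[1, 3, 5, 6], [2], [4], [7]]

Insert each entry of the permutation into P by Schensted row insertion, recording in Q the position of each new cell.

After inserting 4: P = [[4]].
After inserting 3: P = [[3], [4]].
After inserting 5: P = [[3, 5], [4]].
After inserting 2: P = [[2, 5], [3], [4]].
After inserting 6: P = [[2, 5, 6], [3], [4]].
After inserting 7: P = [[2, 5, 6, 7], [3], [4]].
After inserting 1: P = [[1, 5, 6, 7], [2], [3], [4]].

So P = [[1, 5, 6, 7], [2], [3], [4]], Q = [[1, 3, 5, 6], [2], [4], [7]].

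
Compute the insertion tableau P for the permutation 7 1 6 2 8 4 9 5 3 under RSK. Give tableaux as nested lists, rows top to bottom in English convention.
Insert 7: appended to row 1. P = [[7]].
Insert 1: 1 bumps 7 from row 1; 7 starts row 2. P = [[1], [7]].
Insert 6: appended to row 1. P = [[1, 6], [7]].
Insert 2: 2 bumps 6 from row 1; 6 bumps 7 from row 2; 7 starts row 3. P = [[1, 2], [6], [7]].
Insert 8: appended to row 1. P = [[1, 2, 8], [6], [7]].
Insert 4: 4 bumps 8 from row 1; 8 appends to row 2. P = [[1, 2, 4], [6, 8], [7]].
Insert 9: appended to row 1. P = [[1, 2, 4, 9], [6, 8], [7]].
Insert 5: 5 bumps 9 from row 1; 9 appends to row 2. P = [[1, 2, 4, 5], [6, 8, 9], [7]].
Insert 3: 3 bumps 4 from row 1; 4 bumps 6 from row 2; 6 bumps 7 from row 3; 7 starts row 4. P = [[1, 2, 3, 5], [4, 8, 9], [6], [7]].

So P = [[1, 2, 3, 5], [4, 8, 9], [6], [7]].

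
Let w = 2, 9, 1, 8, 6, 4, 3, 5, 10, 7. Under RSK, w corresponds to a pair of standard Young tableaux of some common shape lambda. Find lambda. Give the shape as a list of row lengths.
RSK row insertion gives P = [[1, 3, 5, 7], [2, 4, 10], [6], [8], [9]], which has shape [4, 3, 1, 1, 1].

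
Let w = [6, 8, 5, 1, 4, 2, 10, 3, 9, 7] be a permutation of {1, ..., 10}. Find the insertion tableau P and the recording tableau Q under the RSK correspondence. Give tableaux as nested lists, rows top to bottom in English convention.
P = [[1, 2, 3, 7], [4, 8, 9], [5, 10], [6]], Q = [[1, 2, 7, 9], [3, 5, 8], [4, 10], [6]]

Insert each entry of the permutation into P by Schensted row insertion, recording in Q the position of each new cell.

Insert 6: appended to row 1. P = [[6]], Q = [[1]].
Insert 8: appended to row 1. P = [[6, 8]], Q = [[1, 2]].
Insert 5: 5 bumps 6 from row 1; 6 starts row 2. P = [[5, 8], [6]], Q = [[1, 2], [3]].
Insert 1: 1 bumps 5 from row 1; 5 bumps 6 from row 2; 6 starts row 3. P = [[1, 8], [5], [6]], Q = [[1, 2], [3], [4]].
Insert 4: 4 bumps 8 from row 1; 8 appends to row 2. P = [[1, 4], [5, 8], [6]], Q = [[1, 2], [3, 5], [4]].
Insert 2: 2 bumps 4 from row 1; 4 bumps 5 from row 2; 5 bumps 6 from row 3; 6 starts row 4. P = [[1, 2], [4, 8], [5], [6]], Q = [[1, 2], [3, 5], [4], [6]].
Insert 10: appended to row 1. P = [[1, 2, 10], [4, 8], [5], [6]], Q = [[1, 2, 7], [3, 5], [4], [6]].
Insert 3: 3 bumps 10 from row 1; 10 appends to row 2. P = [[1, 2, 3], [4, 8, 10], [5], [6]], Q = [[1, 2, 7], [3, 5, 8], [4], [6]].
Insert 9: appended to row 1. P = [[1, 2, 3, 9], [4, 8, 10], [5], [6]], Q = [[1, 2, 7, 9], [3, 5, 8], [4], [6]].
Insert 7: 7 bumps 9 from row 1; 9 bumps 10 from row 2; 10 appends to row 3. P = [[1, 2, 3, 7], [4, 8, 9], [5, 10], [6]], Q = [[1, 2, 7, 9], [3, 5, 8], [4, 10], [6]].

So P = [[1, 2, 3, 7], [4, 8, 9], [5, 10], [6]], Q = [[1, 2, 7, 9], [3, 5, 8], [4, 10], [6]].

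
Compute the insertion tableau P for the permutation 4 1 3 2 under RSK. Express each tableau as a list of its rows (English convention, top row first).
P = [[1, 2], [3], [4]]

Insert 4: appended to row 1. P = [[4]].
Insert 1: 1 bumps 4 from row 1; 4 starts row 2. P = [[1], [4]].
Insert 3: appended to row 1. P = [[1, 3], [4]].
Insert 2: 2 bumps 3 from row 1; 3 bumps 4 from row 2; 4 starts row 3. P = [[1, 2], [3], [4]].

So P = [[1, 2], [3], [4]].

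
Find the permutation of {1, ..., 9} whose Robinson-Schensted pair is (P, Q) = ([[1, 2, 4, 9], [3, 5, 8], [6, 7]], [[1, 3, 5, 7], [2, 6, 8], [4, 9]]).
6 3 7 1 8 2 9 5 4

Reverse the RSK construction: for i from n down to 1, find the cell of Q containing i, remove the entry at that cell from P, and reverse-bump it up through P; the value ejected from row 1 is w(i).

Step i=9: Q has 9 at row 3, column 2; remove 7 from row 3 of P and reverse-bump: 7 enters row 2 and ejects 5; 5 enters row 1 and ejects 4. So w(9) = 4. P is now [[1, 2, 5, 9], [3, 7, 8], [6]].
Step i=8: Q has 8 at row 2, column 3; remove 8 from row 2 of P and reverse-bump: 8 enters row 1 and ejects 5. So w(8) = 5. P is now [[1, 2, 8, 9], [3, 7], [6]].
Step i=7: Q has 7 at row 1, column 4; remove that cell from P, ejecting 9. So w(7) = 9. P is now [[1, 2, 8], [3, 7], [6]].
Step i=6: Q has 6 at row 2, column 2; remove 7 from row 2 of P and reverse-bump: 7 enters row 1 and ejects 2. So w(6) = 2. P is now [[1, 7, 8], [3], [6]].
Step i=5: Q has 5 at row 1, column 3; remove that cell from P, ejecting 8. So w(5) = 8. P is now [[1, 7], [3], [6]].
Step i=4: Q has 4 at row 3, column 1; remove 6 from row 3 of P and reverse-bump: 6 enters row 2 and ejects 3; 3 enters row 1 and ejects 1. So w(4) = 1. P is now [[3, 7], [6]].
Step i=3: Q has 3 at row 1, column 2; remove that cell from P, ejecting 7. So w(3) = 7. P is now [[3], [6]].
Step i=2: Q has 2 at row 2, column 1; remove 6 from row 2 of P and reverse-bump: 6 enters row 1 and ejects 3. So w(2) = 3. P is now [[6]].
Step i=1: Q has 1 at row 1, column 1; remove that cell from P, ejecting 6. So w(1) = 6. P is now [].

So w = 6 3 7 1 8 2 9 5 4.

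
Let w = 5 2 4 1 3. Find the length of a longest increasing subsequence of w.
2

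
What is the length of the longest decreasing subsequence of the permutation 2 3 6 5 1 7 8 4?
3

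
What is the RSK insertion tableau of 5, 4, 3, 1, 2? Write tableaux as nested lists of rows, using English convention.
P = [[1, 2], [3], [4], [5]]

Insert 5: appended to row 1. P = [[5]].
Insert 4: 4 bumps 5 from row 1; 5 starts row 2. P = [[4], [5]].
Insert 3: 3 bumps 4 from row 1; 4 bumps 5 from row 2; 5 starts row 3. P = [[3], [4], [5]].
Insert 1: 1 bumps 3 from row 1; 3 bumps 4 from row 2; 4 bumps 5 from row 3; 5 starts row 4. P = [[1], [3], [4], [5]].
Insert 2: appended to row 1. P = [[1, 2], [3], [4], [5]].

So P = [[1, 2], [3], [4], [5]].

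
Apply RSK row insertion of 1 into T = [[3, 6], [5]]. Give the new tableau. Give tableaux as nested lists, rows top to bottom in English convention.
In row 1, 1 replaces 3 (the leftmost entry greater than 1); 3 is bumped to row 2. In row 2, 3 replaces 5 (the leftmost entry greater than 3); 5 is bumped to row 3. 5 starts a new row 3. The new tableau is [[1, 6], [3], [5]].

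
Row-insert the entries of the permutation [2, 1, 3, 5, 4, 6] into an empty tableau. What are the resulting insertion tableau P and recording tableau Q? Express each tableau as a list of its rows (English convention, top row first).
P = [[1, 3, 4, 6], [2, 5]], Q = [[1, 3, 4, 6], [2, 5]]

Insert each entry of the permutation into P by Schensted row insertion, recording in Q the position of each new cell.

Insert 2: appended to row 1. P = [[2]], Q = [[1]].
Insert 1: 1 bumps 2 from row 1; 2 starts row 2. P = [[1], [2]], Q = [[1], [2]].
Insert 3: appended to row 1. P = [[1, 3], [2]], Q = [[1, 3], [2]].
Insert 5: appended to row 1. P = [[1, 3, 5], [2]], Q = [[1, 3, 4], [2]].
Insert 4: 4 bumps 5 from row 1; 5 appends to row 2. P = [[1, 3, 4], [2, 5]], Q = [[1, 3, 4], [2, 5]].
Insert 6: appended to row 1. P = [[1, 3, 4, 6], [2, 5]], Q = [[1, 3, 4, 6], [2, 5]].

So P = [[1, 3, 4, 6], [2, 5]], Q = [[1, 3, 4, 6], [2, 5]].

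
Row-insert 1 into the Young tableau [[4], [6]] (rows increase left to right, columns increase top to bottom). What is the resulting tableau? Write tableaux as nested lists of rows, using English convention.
[[1], [4], [6]]

In row 1, 1 replaces 4 (the leftmost entry greater than 1); 4 is bumped to row 2. In row 2, 4 replaces 6 (the leftmost entry greater than 4); 6 is bumped to row 3. 6 starts a new row 3. The new tableau is [[1], [4], [6]].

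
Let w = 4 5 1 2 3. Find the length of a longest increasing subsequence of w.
3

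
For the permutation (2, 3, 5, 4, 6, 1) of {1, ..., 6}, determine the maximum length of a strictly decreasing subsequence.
3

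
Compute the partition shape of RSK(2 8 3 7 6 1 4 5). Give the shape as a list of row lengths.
Row-insert each entry into an empty tableau.

After inserting 2: P = [[2]].
After inserting 8: P = [[2, 8]].
After inserting 3: P = [[2, 3], [8]].
After inserting 7: P = [[2, 3, 7], [8]].
After inserting 6: P = [[2, 3, 6], [7], [8]].
After inserting 1: P = [[1, 3, 6], [2], [7], [8]].
After inserting 4: P = [[1, 3, 4], [2, 6], [7], [8]].
After inserting 5: P = [[1, 3, 4, 5], [2, 6], [7], [8]].

The final insertion tableau P = [[1, 3, 4, 5], [2, 6], [7], [8]] has shape [4, 2, 1, 1].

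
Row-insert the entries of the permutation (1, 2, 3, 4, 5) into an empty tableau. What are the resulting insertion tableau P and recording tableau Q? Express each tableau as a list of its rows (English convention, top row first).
Insert each entry of the permutation into P by Schensted row insertion, recording in Q the position of each new cell.

After inserting 1: P = [[1]].
After inserting 2: P = [[1, 2]].
After inserting 3: P = [[1, 2, 3]].
After inserting 4: P = [[1, 2, 3, 4]].
After inserting 5: P = [[1, 2, 3, 4, 5]].

So P = [[1, 2, 3, 4, 5]], Q = [[1, 2, 3, 4, 5]].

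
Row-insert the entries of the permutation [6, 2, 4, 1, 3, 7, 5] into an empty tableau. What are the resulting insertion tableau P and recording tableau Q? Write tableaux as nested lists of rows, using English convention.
P = [[1, 3, 5], [2, 4, 7], [6]], Q = [[1, 3, 6], [2, 5, 7], [4]]

Insert each entry of the permutation into P by Schensted row insertion, recording in Q the position of each new cell.

Insert 6: appended to row 1. P = [[6]].
Insert 2: 2 bumps 6 from row 1; 6 starts row 2. P = [[2], [6]].
Insert 4: appended to row 1. P = [[2, 4], [6]].
Insert 1: 1 bumps 2 from row 1; 2 bumps 6 from row 2; 6 starts row 3. P = [[1, 4], [2], [6]].
Insert 3: 3 bumps 4 from row 1; 4 appends to row 2. P = [[1, 3], [2, 4], [6]].
Insert 7: appended to row 1. P = [[1, 3, 7], [2, 4], [6]].
Insert 5: 5 bumps 7 from row 1; 7 appends to row 2. P = [[1, 3, 5], [2, 4, 7], [6]].

So P = [[1, 3, 5], [2, 4, 7], [6]], Q = [[1, 3, 6], [2, 5, 7], [4]].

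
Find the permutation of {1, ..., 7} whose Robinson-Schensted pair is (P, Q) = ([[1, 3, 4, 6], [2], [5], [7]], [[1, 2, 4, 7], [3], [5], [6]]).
2 7 3 5 4 1 6

Reverse RSK: for i = n, n-1, ..., 1, locate i in Q, remove the corresponding corner cell from P, and reverse-bump its entry up through P; the value ejected from row 1 is w(i).

So w = 2 7 3 5 4 1 6.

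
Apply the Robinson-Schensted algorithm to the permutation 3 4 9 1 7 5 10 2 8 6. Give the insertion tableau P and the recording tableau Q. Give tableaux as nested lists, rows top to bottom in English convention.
P = [[1, 2, 5, 6], [3, 4, 8], [7, 10], [9]], Q = [[1, 2, 3, 7], [4, 5, 9], [6, 10], [8]]

Insert each entry of the permutation into P by Schensted row insertion, recording in Q the position of each new cell.

Insert 3: appended to row 1. P = [[3]].
Insert 4: appended to row 1. P = [[3, 4]].
Insert 9: appended to row 1. P = [[3, 4, 9]].
Insert 1: 1 bumps 3 from row 1; 3 starts row 2. P = [[1, 4, 9], [3]].
Insert 7: 7 bumps 9 from row 1; 9 appends to row 2. P = [[1, 4, 7], [3, 9]].
Insert 5: 5 bumps 7 from row 1; 7 bumps 9 from row 2; 9 starts row 3. P = [[1, 4, 5], [3, 7], [9]].
Insert 10: appended to row 1. P = [[1, 4, 5, 10], [3, 7], [9]].
Insert 2: 2 bumps 4 from row 1; 4 bumps 7 from row 2; 7 bumps 9 from row 3; 9 starts row 4. P = [[1, 2, 5, 10], [3, 4], [7], [9]].
Insert 8: 8 bumps 10 from row 1; 10 appends to row 2. P = [[1, 2, 5, 8], [3, 4, 10], [7], [9]].
Insert 6: 6 bumps 8 from row 1; 8 bumps 10 from row 2; 10 appends to row 3. P = [[1, 2, 5, 6], [3, 4, 8], [7, 10], [9]].

So P = [[1, 2, 5, 6], [3, 4, 8], [7, 10], [9]], Q = [[1, 2, 3, 7], [4, 5, 9], [6, 10], [8]].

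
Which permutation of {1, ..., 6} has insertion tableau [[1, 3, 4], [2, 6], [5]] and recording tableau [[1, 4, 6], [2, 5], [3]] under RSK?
Reverse RSK: for i = n, n-1, ..., 1, locate i in Q, remove the corresponding corner cell from P, and reverse-bump its entry up through P; the value ejected from row 1 is w(i).

So w = 5 2 1 6 3 4.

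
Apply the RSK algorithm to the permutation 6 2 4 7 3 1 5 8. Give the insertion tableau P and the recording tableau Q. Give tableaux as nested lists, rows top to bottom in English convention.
P = [[1, 3, 5, 8], [2, 7], [4], [6]], Q = [[1, 3, 4, 8], [2, 7], [5], [6]]

Insert each entry of the permutation into P by Schensted row insertion, recording in Q the position of each new cell.

After inserting 6: P = [[6]].
After inserting 2: P = [[2], [6]].
After inserting 4: P = [[2, 4], [6]].
After inserting 7: P = [[2, 4, 7], [6]].
After inserting 3: P = [[2, 3, 7], [4], [6]].
After inserting 1: P = [[1, 3, 7], [2], [4], [6]].
After inserting 5: P = [[1, 3, 5], [2, 7], [4], [6]].
After inserting 8: P = [[1, 3, 5, 8], [2, 7], [4], [6]].

So P = [[1, 3, 5, 8], [2, 7], [4], [6]], Q = [[1, 3, 4, 8], [2, 7], [5], [6]].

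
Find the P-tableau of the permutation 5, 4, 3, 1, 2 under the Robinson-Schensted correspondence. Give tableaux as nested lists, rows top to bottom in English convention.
Insert 5: appended to row 1. P = [[5]].
Insert 4: 4 bumps 5 from row 1; 5 starts row 2. P = [[4], [5]].
Insert 3: 3 bumps 4 from row 1; 4 bumps 5 from row 2; 5 starts row 3. P = [[3], [4], [5]].
Insert 1: 1 bumps 3 from row 1; 3 bumps 4 from row 2; 4 bumps 5 from row 3; 5 starts row 4. P = [[1], [3], [4], [5]].
Insert 2: appended to row 1. P = [[1, 2], [3], [4], [5]].

So P = [[1, 2], [3], [4], [5]].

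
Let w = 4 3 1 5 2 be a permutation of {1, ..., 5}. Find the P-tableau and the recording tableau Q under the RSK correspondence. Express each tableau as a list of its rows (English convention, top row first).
P = [[1, 2], [3, 5], [4]], Q = [[1, 4], [2, 5], [3]]

Insert each entry of the permutation into P by Schensted row insertion, recording in Q the position of each new cell.

Insert 4: appended to row 1. P = [[4]], Q = [[1]].
Insert 3: 3 bumps 4 from row 1; 4 starts row 2. P = [[3], [4]], Q = [[1], [2]].
Insert 1: 1 bumps 3 from row 1; 3 bumps 4 from row 2; 4 starts row 3. P = [[1], [3], [4]], Q = [[1], [2], [3]].
Insert 5: appended to row 1. P = [[1, 5], [3], [4]], Q = [[1, 4], [2], [3]].
Insert 2: 2 bumps 5 from row 1; 5 appends to row 2. P = [[1, 2], [3, 5], [4]], Q = [[1, 4], [2, 5], [3]].

So P = [[1, 2], [3, 5], [4]], Q = [[1, 4], [2, 5], [3]].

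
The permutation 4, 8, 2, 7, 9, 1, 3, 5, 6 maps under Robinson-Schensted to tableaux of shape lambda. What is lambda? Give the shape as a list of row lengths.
[4, 3, 2]

Row-insert each entry into an empty tableau.

After inserting 4: P = [[4]].
After inserting 8: P = [[4, 8]].
After inserting 2: P = [[2, 8], [4]].
After inserting 7: P = [[2, 7], [4, 8]].
After inserting 9: P = [[2, 7, 9], [4, 8]].
After inserting 1: P = [[1, 7, 9], [2, 8], [4]].
After inserting 3: P = [[1, 3, 9], [2, 7], [4, 8]].
After inserting 5: P = [[1, 3, 5], [2, 7, 9], [4, 8]].
After inserting 6: P = [[1, 3, 5, 6], [2, 7, 9], [4, 8]].

The final insertion tableau P = [[1, 3, 5, 6], [2, 7, 9], [4, 8]] has shape [4, 3, 2].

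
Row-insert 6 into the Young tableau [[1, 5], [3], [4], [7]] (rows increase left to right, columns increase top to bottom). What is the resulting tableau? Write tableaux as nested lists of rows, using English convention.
[[1, 5, 6], [3], [4], [7]]

6 is larger than every entry of row 1, so it is appended to row 1. The new tableau is [[1, 5, 6], [3], [4], [7]].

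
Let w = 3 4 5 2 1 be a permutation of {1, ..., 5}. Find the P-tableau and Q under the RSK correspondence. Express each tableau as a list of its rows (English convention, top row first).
P = [[1, 4, 5], [2], [3]], Q = [[1, 2, 3], [4], [5]]

Insert each entry of the permutation into P by Schensted row insertion, recording in Q the position of each new cell.

Insert 3: appended to row 1. P = [[3]].
Insert 4: appended to row 1. P = [[3, 4]].
Insert 5: appended to row 1. P = [[3, 4, 5]].
Insert 2: 2 bumps 3 from row 1; 3 starts row 2. P = [[2, 4, 5], [3]].
Insert 1: 1 bumps 2 from row 1; 2 bumps 3 from row 2; 3 starts row 3. P = [[1, 4, 5], [2], [3]].

So P = [[1, 4, 5], [2], [3]], Q = [[1, 2, 3], [4], [5]].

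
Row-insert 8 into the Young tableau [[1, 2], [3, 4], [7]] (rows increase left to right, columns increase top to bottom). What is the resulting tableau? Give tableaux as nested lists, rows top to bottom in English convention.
8 is larger than every entry of row 1, so it is appended to row 1. The new tableau is [[1, 2, 8], [3, 4], [7]].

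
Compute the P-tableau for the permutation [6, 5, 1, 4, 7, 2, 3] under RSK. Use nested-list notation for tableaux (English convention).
Insert 6: appended to row 1. P = [[6]].
Insert 5: 5 bumps 6 from row 1; 6 starts row 2. P = [[5], [6]].
Insert 1: 1 bumps 5 from row 1; 5 bumps 6 from row 2; 6 starts row 3. P = [[1], [5], [6]].
Insert 4: appended to row 1. P = [[1, 4], [5], [6]].
Insert 7: appended to row 1. P = [[1, 4, 7], [5], [6]].
Insert 2: 2 bumps 4 from row 1; 4 bumps 5 from row 2; 5 bumps 6 from row 3; 6 starts row 4. P = [[1, 2, 7], [4], [5], [6]].
Insert 3: 3 bumps 7 from row 1; 7 appends to row 2. P = [[1, 2, 3], [4, 7], [5], [6]].

So P = [[1, 2, 3], [4, 7], [5], [6]].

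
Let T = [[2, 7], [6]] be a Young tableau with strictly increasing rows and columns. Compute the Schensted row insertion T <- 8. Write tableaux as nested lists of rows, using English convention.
8 is larger than every entry of row 1, so it is appended to row 1. The new tableau is [[2, 7, 8], [6]].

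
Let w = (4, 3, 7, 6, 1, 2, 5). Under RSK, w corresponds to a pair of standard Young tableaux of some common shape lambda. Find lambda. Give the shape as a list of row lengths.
[3, 2, 2]

Row-insert each entry into an empty tableau.

After inserting 4: P = [[4]].
After inserting 3: P = [[3], [4]].
After inserting 7: P = [[3, 7], [4]].
After inserting 6: P = [[3, 6], [4, 7]].
After inserting 1: P = [[1, 6], [3, 7], [4]].
After inserting 2: P = [[1, 2], [3, 6], [4, 7]].
After inserting 5: P = [[1, 2, 5], [3, 6], [4, 7]].

The final insertion tableau P = [[1, 2, 5], [3, 6], [4, 7]] has shape [3, 2, 2].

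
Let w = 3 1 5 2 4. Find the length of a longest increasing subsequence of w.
3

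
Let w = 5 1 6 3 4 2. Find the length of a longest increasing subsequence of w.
3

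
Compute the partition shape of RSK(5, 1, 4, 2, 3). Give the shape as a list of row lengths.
Row-insert each entry into an empty tableau.

After inserting 5: P = [[5]].
After inserting 1: P = [[1], [5]].
After inserting 4: P = [[1, 4], [5]].
After inserting 2: P = [[1, 2], [4], [5]].
After inserting 3: P = [[1, 2, 3], [4], [5]].

The final insertion tableau P = [[1, 2, 3], [4], [5]] has shape [3, 1, 1].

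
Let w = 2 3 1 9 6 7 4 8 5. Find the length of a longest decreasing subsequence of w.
3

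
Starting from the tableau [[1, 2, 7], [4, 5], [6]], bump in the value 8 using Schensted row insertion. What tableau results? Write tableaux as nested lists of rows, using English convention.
8 is larger than every entry of row 1, so it is appended to row 1. The new tableau is [[1, 2, 7, 8], [4, 5], [6]].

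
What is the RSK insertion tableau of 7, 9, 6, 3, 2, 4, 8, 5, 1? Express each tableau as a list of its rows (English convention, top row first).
P = [[1, 4, 5], [2, 8], [3, 9], [6], [7]]

Insert 7: appended to row 1. P = [[7]].
Insert 9: appended to row 1. P = [[7, 9]].
Insert 6: 6 bumps 7 from row 1; 7 starts row 2. P = [[6, 9], [7]].
Insert 3: 3 bumps 6 from row 1; 6 bumps 7 from row 2; 7 starts row 3. P = [[3, 9], [6], [7]].
Insert 2: 2 bumps 3 from row 1; 3 bumps 6 from row 2; 6 bumps 7 from row 3; 7 starts row 4. P = [[2, 9], [3], [6], [7]].
Insert 4: 4 bumps 9 from row 1; 9 appends to row 2. P = [[2, 4], [3, 9], [6], [7]].
Insert 8: appended to row 1. P = [[2, 4, 8], [3, 9], [6], [7]].
Insert 5: 5 bumps 8 from row 1; 8 bumps 9 from row 2; 9 appends to row 3. P = [[2, 4, 5], [3, 8], [6, 9], [7]].
Insert 1: 1 bumps 2 from row 1; 2 bumps 3 from row 2; 3 bumps 6 from row 3; 6 bumps 7 from row 4; 7 starts row 5. P = [[1, 4, 5], [2, 8], [3, 9], [6], [7]].

So P = [[1, 4, 5], [2, 8], [3, 9], [6], [7]].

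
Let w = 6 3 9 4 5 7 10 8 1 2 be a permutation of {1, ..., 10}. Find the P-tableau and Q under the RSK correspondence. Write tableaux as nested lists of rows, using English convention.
P = [[1, 2, 5, 7, 8], [3, 4, 10], [6, 9]], Q = [[1, 3, 5, 6, 7], [2, 4, 8], [9, 10]]

Insert each entry of the permutation into P by Schensted row insertion, recording in Q the position of each new cell.

Insert 6: appended to row 1. P = [[6]].
Insert 3: 3 bumps 6 from row 1; 6 starts row 2. P = [[3], [6]].
Insert 9: appended to row 1. P = [[3, 9], [6]].
Insert 4: 4 bumps 9 from row 1; 9 appends to row 2. P = [[3, 4], [6, 9]].
Insert 5: appended to row 1. P = [[3, 4, 5], [6, 9]].
Insert 7: appended to row 1. P = [[3, 4, 5, 7], [6, 9]].
Insert 10: appended to row 1. P = [[3, 4, 5, 7, 10], [6, 9]].
Insert 8: 8 bumps 10 from row 1; 10 appends to row 2. P = [[3, 4, 5, 7, 8], [6, 9, 10]].
Insert 1: 1 bumps 3 from row 1; 3 bumps 6 from row 2; 6 starts row 3. P = [[1, 4, 5, 7, 8], [3, 9, 10], [6]].
Insert 2: 2 bumps 4 from row 1; 4 bumps 9 from row 2; 9 appends to row 3. P = [[1, 2, 5, 7, 8], [3, 4, 10], [6, 9]].

So P = [[1, 2, 5, 7, 8], [3, 4, 10], [6, 9]], Q = [[1, 3, 5, 6, 7], [2, 4, 8], [9, 10]].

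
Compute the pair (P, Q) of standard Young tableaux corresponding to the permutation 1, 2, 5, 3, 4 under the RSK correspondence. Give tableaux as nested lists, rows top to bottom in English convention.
P = [[1, 2, 3, 4], [5]], Q = [[1, 2, 3, 5], [4]]

Insert each entry of the permutation into P by Schensted row insertion, recording in Q the position of each new cell.

Insert 1: appended to row 1. P = [[1]].
Insert 2: appended to row 1. P = [[1, 2]].
Insert 5: appended to row 1. P = [[1, 2, 5]].
Insert 3: 3 bumps 5 from row 1; 5 starts row 2. P = [[1, 2, 3], [5]].
Insert 4: appended to row 1. P = [[1, 2, 3, 4], [5]].

So P = [[1, 2, 3, 4], [5]], Q = [[1, 2, 3, 5], [4]].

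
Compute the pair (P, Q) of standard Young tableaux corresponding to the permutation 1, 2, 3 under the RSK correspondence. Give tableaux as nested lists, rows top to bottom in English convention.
Insert each entry of the permutation into P by Schensted row insertion, recording in Q the position of each new cell.

Insert 1: appended to row 1. P = [[1]], Q = [[1]].
Insert 2: appended to row 1. P = [[1, 2]], Q = [[1, 2]].
Insert 3: appended to row 1. P = [[1, 2, 3]], Q = [[1, 2, 3]].

So P = [[1, 2, 3]], Q = [[1, 2, 3]].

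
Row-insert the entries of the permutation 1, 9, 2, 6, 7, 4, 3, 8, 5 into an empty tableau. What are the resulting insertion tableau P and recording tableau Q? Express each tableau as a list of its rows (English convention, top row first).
Insert each entry of the permutation into P by Schensted row insertion, recording in Q the position of each new cell.

Insert 1: appended to row 1. P = [[1]].
Insert 9: appended to row 1. P = [[1, 9]].
Insert 2: 2 bumps 9 from row 1; 9 starts row 2. P = [[1, 2], [9]].
Insert 6: appended to row 1. P = [[1, 2, 6], [9]].
Insert 7: appended to row 1. P = [[1, 2, 6, 7], [9]].
Insert 4: 4 bumps 6 from row 1; 6 bumps 9 from row 2; 9 starts row 3. P = [[1, 2, 4, 7], [6], [9]].
Insert 3: 3 bumps 4 from row 1; 4 bumps 6 from row 2; 6 bumps 9 from row 3; 9 starts row 4. P = [[1, 2, 3, 7], [4], [6], [9]].
Insert 8: appended to row 1. P = [[1, 2, 3, 7, 8], [4], [6], [9]].
Insert 5: 5 bumps 7 from row 1; 7 appends to row 2. P = [[1, 2, 3, 5, 8], [4, 7], [6], [9]].

So P = [[1, 2, 3, 5, 8], [4, 7], [6], [9]], Q = [[1, 2, 4, 5, 8], [3, 9], [6], [7]].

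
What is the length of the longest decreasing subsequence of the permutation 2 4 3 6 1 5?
3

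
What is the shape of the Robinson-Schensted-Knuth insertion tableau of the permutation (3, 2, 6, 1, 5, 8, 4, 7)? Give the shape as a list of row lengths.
[3, 3, 2]

Row-insert each entry into an empty tableau.

After inserting 3: P = [[3]].
After inserting 2: P = [[2], [3]].
After inserting 6: P = [[2, 6], [3]].
After inserting 1: P = [[1, 6], [2], [3]].
After inserting 5: P = [[1, 5], [2, 6], [3]].
After inserting 8: P = [[1, 5, 8], [2, 6], [3]].
After inserting 4: P = [[1, 4, 8], [2, 5], [3, 6]].
After inserting 7: P = [[1, 4, 7], [2, 5, 8], [3, 6]].

The final insertion tableau P = [[1, 4, 7], [2, 5, 8], [3, 6]] has shape [3, 3, 2].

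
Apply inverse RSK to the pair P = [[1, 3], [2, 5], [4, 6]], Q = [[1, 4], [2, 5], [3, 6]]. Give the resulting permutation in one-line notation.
Reverse the RSK construction: for i from n down to 1, find the cell of Q containing i, remove the entry at that cell from P, and reverse-bump it up through P; the value ejected from row 1 is w(i).

Step i=6: Q has 6 at row 3, column 2; remove 6 from row 3 of P and reverse-bump: 6 enters row 2 and ejects 5; 5 enters row 1 and ejects 3. So w(6) = 3. P is now [[1, 5], [2, 6], [4]].
Step i=5: Q has 5 at row 2, column 2; remove 6 from row 2 of P and reverse-bump: 6 enters row 1 and ejects 5. So w(5) = 5. P is now [[1, 6], [2], [4]].
Step i=4: Q has 4 at row 1, column 2; remove that cell from P, ejecting 6. So w(4) = 6. P is now [[1], [2], [4]].
Step i=3: Q has 3 at row 3, column 1; remove 4 from row 3 of P and reverse-bump: 4 enters row 2 and ejects 2; 2 enters row 1 and ejects 1. So w(3) = 1. P is now [[2], [4]].
Step i=2: Q has 2 at row 2, column 1; remove 4 from row 2 of P and reverse-bump: 4 enters row 1 and ejects 2. So w(2) = 2. P is now [[4]].
Step i=1: Q has 1 at row 1, column 1; remove that cell from P, ejecting 4. So w(1) = 4. P is now [].

So w = 4 2 1 6 5 3.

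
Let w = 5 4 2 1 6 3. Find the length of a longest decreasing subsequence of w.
4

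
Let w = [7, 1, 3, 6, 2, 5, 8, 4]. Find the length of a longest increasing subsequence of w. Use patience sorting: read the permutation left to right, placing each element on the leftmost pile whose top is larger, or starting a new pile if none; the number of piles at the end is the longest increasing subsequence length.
7: new pile. tops = [7]
1: onto pile 1 (replacing 7). tops = [1]
3: new pile. tops = [1, 3]
6: new pile. tops = [1, 3, 6]
2: onto pile 2 (replacing 3). tops = [1, 2, 6]
5: onto pile 3 (replacing 6). tops = [1, 2, 5]
8: new pile. tops = [1, 2, 5, 8]
4: onto pile 3 (replacing 5). tops = [1, 2, 4, 8]

4 piles, so the longest increasing subsequence has length 4.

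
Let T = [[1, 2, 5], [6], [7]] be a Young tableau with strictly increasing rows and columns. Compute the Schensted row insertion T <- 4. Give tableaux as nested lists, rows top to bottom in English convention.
[[1, 2, 4], [5], [6], [7]]

In row 1, 4 replaces 5 (the leftmost entry greater than 4); 5 is bumped to row 2. In row 2, 5 replaces 6 (the leftmost entry greater than 5); 6 is bumped to row 3. In row 3, 6 replaces 7 (the leftmost entry greater than 6); 7 is bumped to row 4. 7 starts a new row 4. The new tableau is [[1, 2, 4], [5], [6], [7]].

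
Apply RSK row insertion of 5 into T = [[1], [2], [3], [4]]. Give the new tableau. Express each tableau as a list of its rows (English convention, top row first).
[[1, 5], [2], [3], [4]]

5 is larger than every entry of row 1, so it is appended to row 1. The new tableau is [[1, 5], [2], [3], [4]].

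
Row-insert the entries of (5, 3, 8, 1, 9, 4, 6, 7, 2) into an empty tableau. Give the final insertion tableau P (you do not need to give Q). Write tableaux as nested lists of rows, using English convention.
P = [[1, 2, 6, 7], [3, 4, 9], [5, 8]]

Insert 5: appended to row 1. P = [[5]].
Insert 3: 3 bumps 5 from row 1; 5 starts row 2. P = [[3], [5]].
Insert 8: appended to row 1. P = [[3, 8], [5]].
Insert 1: 1 bumps 3 from row 1; 3 bumps 5 from row 2; 5 starts row 3. P = [[1, 8], [3], [5]].
Insert 9: appended to row 1. P = [[1, 8, 9], [3], [5]].
Insert 4: 4 bumps 8 from row 1; 8 appends to row 2. P = [[1, 4, 9], [3, 8], [5]].
Insert 6: 6 bumps 9 from row 1; 9 appends to row 2. P = [[1, 4, 6], [3, 8, 9], [5]].
Insert 7: appended to row 1. P = [[1, 4, 6, 7], [3, 8, 9], [5]].
Insert 2: 2 bumps 4 from row 1; 4 bumps 8 from row 2; 8 appends to row 3. P = [[1, 2, 6, 7], [3, 4, 9], [5, 8]].

So P = [[1, 2, 6, 7], [3, 4, 9], [5, 8]].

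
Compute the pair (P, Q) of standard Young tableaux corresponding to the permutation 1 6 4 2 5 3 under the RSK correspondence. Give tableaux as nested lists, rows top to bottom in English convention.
P = [[1, 2, 3], [4, 5], [6]], Q = [[1, 2, 5], [3, 6], [4]]

Insert each entry of the permutation into P by Schensted row insertion, recording in Q the position of each new cell.

Insert 1: appended to row 1. P = [[1]].
Insert 6: appended to row 1. P = [[1, 6]].
Insert 4: 4 bumps 6 from row 1; 6 starts row 2. P = [[1, 4], [6]].
Insert 2: 2 bumps 4 from row 1; 4 bumps 6 from row 2; 6 starts row 3. P = [[1, 2], [4], [6]].
Insert 5: appended to row 1. P = [[1, 2, 5], [4], [6]].
Insert 3: 3 bumps 5 from row 1; 5 appends to row 2. P = [[1, 2, 3], [4, 5], [6]].

So P = [[1, 2, 3], [4, 5], [6]], Q = [[1, 2, 5], [3, 6], [4]].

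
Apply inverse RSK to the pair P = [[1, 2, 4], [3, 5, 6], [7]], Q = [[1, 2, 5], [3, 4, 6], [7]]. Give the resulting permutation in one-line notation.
Reverse the RSK construction: for i from n down to 1, find the cell of Q containing i, remove the entry at that cell from P, and reverse-bump it up through P; the value ejected from row 1 is w(i).

Step i=7: Q has 7 at row 3, column 1; remove 7 from row 3 of P and reverse-bump: 7 enters row 2 and ejects 6; 6 enters row 1 and ejects 4. So w(7) = 4. P is now [[1, 2, 6], [3, 5, 7]].
Step i=6: Q has 6 at row 2, column 3; remove 7 from row 2 of P and reverse-bump: 7 enters row 1 and ejects 6. So w(6) = 6. P is now [[1, 2, 7], [3, 5]].
Step i=5: Q has 5 at row 1, column 3; remove that cell from P, ejecting 7. So w(5) = 7. P is now [[1, 2], [3, 5]].
Step i=4: Q has 4 at row 2, column 2; remove 5 from row 2 of P and reverse-bump: 5 enters row 1 and ejects 2. So w(4) = 2. P is now [[1, 5], [3]].
Step i=3: Q has 3 at row 2, column 1; remove 3 from row 2 of P and reverse-bump: 3 enters row 1 and ejects 1. So w(3) = 1. P is now [[3, 5]].
Step i=2: Q has 2 at row 1, column 2; remove that cell from P, ejecting 5. So w(2) = 5. P is now [[3]].
Step i=1: Q has 1 at row 1, column 1; remove that cell from P, ejecting 3. So w(1) = 3. P is now [].

So w = 3 5 1 2 7 6 4.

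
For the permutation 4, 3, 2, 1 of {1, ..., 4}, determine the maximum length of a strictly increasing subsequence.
1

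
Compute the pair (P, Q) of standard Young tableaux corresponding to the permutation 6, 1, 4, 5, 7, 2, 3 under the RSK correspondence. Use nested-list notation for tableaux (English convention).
P = [[1, 2, 3, 7], [4, 5], [6]], Q = [[1, 3, 4, 5], [2, 7], [6]]

Insert each entry of the permutation into P by Schensted row insertion, recording in Q the position of each new cell.

Insert 6: appended to row 1. P = [[6]].
Insert 1: 1 bumps 6 from row 1; 6 starts row 2. P = [[1], [6]].
Insert 4: appended to row 1. P = [[1, 4], [6]].
Insert 5: appended to row 1. P = [[1, 4, 5], [6]].
Insert 7: appended to row 1. P = [[1, 4, 5, 7], [6]].
Insert 2: 2 bumps 4 from row 1; 4 bumps 6 from row 2; 6 starts row 3. P = [[1, 2, 5, 7], [4], [6]].
Insert 3: 3 bumps 5 from row 1; 5 appends to row 2. P = [[1, 2, 3, 7], [4, 5], [6]].

So P = [[1, 2, 3, 7], [4, 5], [6]], Q = [[1, 3, 4, 5], [2, 7], [6]].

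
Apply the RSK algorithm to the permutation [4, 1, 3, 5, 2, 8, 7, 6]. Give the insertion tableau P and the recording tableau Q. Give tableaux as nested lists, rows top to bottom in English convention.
Insert each entry of the permutation into P by Schensted row insertion, recording in Q the position of each new cell.

Insert 4: appended to row 1. P = [[4]], Q = [[1]].
Insert 1: 1 bumps 4 from row 1; 4 starts row 2. P = [[1], [4]], Q = [[1], [2]].
Insert 3: appended to row 1. P = [[1, 3], [4]], Q = [[1, 3], [2]].
Insert 5: appended to row 1. P = [[1, 3, 5], [4]], Q = [[1, 3, 4], [2]].
Insert 2: 2 bumps 3 from row 1; 3 bumps 4 from row 2; 4 starts row 3. P = [[1, 2, 5], [3], [4]], Q = [[1, 3, 4], [2], [5]].
Insert 8: appended to row 1. P = [[1, 2, 5, 8], [3], [4]], Q = [[1, 3, 4, 6], [2], [5]].
Insert 7: 7 bumps 8 from row 1; 8 appends to row 2. P = [[1, 2, 5, 7], [3, 8], [4]], Q = [[1, 3, 4, 6], [2, 7], [5]].
Insert 6: 6 bumps 7 from row 1; 7 bumps 8 from row 2; 8 appends to row 3. P = [[1, 2, 5, 6], [3, 7], [4, 8]], Q = [[1, 3, 4, 6], [2, 7], [5, 8]].

So P = [[1, 2, 5, 6], [3, 7], [4, 8]], Q = [[1, 3, 4, 6], [2, 7], [5, 8]].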